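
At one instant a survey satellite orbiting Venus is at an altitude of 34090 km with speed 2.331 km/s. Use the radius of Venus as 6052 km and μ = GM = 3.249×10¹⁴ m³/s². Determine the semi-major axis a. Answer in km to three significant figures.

r = 6052 + 34090 = 40142 km = 4.014×10⁷ m.
Specific orbital energy ε = v²/2 − μ/r = (2331)²/2 − 3.249×10¹⁴/4.014×10⁷ = -5.377×10⁶ J/kg.
Since ε = −μ/(2a), a = −μ/(2ε) = 3.021×10⁷ m = 30212 km.

a ≈ 30200 km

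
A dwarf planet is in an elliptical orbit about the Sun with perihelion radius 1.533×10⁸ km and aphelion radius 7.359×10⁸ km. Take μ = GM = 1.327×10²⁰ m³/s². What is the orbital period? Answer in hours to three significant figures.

T ≈ 44900 hours

Semi-major axis a = (r_p + r_a)/2 = (1.5330×10⁸ + 7.3590×10⁸)/2 = 4.4460×10⁸ km = 4.446×10¹¹ m.
By Kepler's third law T = 2π√(a³/μ) = 2π × 2.573×10⁷ = 1.617×10⁸ s.
= 44920 hours.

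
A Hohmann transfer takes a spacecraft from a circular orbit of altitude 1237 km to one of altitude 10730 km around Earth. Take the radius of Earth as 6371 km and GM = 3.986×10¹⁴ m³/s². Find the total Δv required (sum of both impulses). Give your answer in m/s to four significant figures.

r₁ = 6371 + 1237 = 7608.0 km = 7.6080×10⁶ m.
r₂ = 6371 + 10730 = 17101 km = 1.7101×10⁷ m.
Transfer ellipse a_t = (r₁ + r₂)/2 = 1.235×10⁷ m.
At r₁: circular v_c1 = √(μ/r₁) = 7238 m/s; transfer-perigee v_p = √[μ(2/r₁ − 1/a_t)] = 8516 m/s.
Δv₁ = v_p − v_c1 = 1278 m/s.
At r₂: circular v_c2 = √(μ/r₂) = 4828 m/s; transfer-apogee v_a = √[μ(2/r₂ − 1/a_t)] = 3789 m/s.
Δv₂ = v_c2 − v_a = 1039 m/s.
Total Δv = Δv₁ + Δv₂ = 2317 m/s.

Δv_total ≈ 2317 m/s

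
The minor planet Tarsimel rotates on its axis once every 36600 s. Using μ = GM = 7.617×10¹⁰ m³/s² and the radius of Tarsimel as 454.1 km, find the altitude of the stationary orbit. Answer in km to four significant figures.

A synchronous orbit has period T, so by Kepler's third law a = (μT²/4π²)^(1/3).
μT²/4π² = 7.617×10¹⁰ × (3.660×10⁴)² / 39.48 = 2.585×10¹⁸ m³.
a = 1.372×10⁶ m = 1372.3 km.
Altitude h = a − R = 1372.3 − 454.1 = 918.24 km.

h_sync ≈ 918.2 km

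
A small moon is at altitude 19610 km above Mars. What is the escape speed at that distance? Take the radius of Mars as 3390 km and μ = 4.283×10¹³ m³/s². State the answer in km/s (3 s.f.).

r = 3390 + 19610 = 23000 km = 2.3000×10⁷ m.
Escape speed v_esc = √(2μ/r) = √(2 × 4.283×10¹³ / 2.300×10⁷) = √(3.724×10⁶) = 1930 m/s.
= 1.930 km/s.

v_esc ≈ 1.93 km/s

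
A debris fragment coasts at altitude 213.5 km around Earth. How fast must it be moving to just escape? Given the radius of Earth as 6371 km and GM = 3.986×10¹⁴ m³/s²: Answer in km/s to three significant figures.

r = 6371 + 213.5 = 6584.5 km = 6.5845×10⁶ m.
Escape speed v_esc = √(2μ/r) = √(2 × 3.986×10¹⁴ / 6.584×10⁶) = √(1.211×10⁸) = 11000 m/s.
= 11.00 km/s.

v_esc ≈ 11.0 km/s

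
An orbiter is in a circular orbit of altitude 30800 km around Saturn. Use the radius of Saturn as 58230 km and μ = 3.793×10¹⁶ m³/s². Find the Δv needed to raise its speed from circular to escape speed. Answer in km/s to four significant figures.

Δv ≈ 8.550 km/s

r = 58230 + 30800 = 89030 km = 8.9030×10⁷ m.
Circular speed v_c = √(μ/r) = 20640 m/s.
Escape speed v_esc = √(2μ/r) = √2 × v_c = 29190 m/s.
Δv = v_esc − v_c = 8550 m/s = 8.550 km/s.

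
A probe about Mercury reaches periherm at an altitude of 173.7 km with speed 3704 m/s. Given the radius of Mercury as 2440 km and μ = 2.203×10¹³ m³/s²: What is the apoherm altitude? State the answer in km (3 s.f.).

apoherm altitude ≈ 8990 km

r_p = 2440 + 173.7 = 2613.7 km = 2.614×10⁶ m.
Specific energy ε = v²/2 − μ/r = -1.569×10⁶ J/kg, so a = −μ/(2ε) = 7.021×10⁶ m.
The apsides satisfy r_p + r_a = 2a, so the apoherm radius is 2a − r_p = 1.143×10⁷ m = 11428 km.
Apoherm altitude = 11428 − 2440 = 8988.4 km.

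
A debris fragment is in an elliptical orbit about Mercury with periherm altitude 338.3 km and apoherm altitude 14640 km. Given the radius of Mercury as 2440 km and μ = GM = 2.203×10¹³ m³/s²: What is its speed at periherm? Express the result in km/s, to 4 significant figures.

v ≈ 3.693 km/s

r_p = 2440 + 338.3 = 2778.3 km = 2.7783×10⁶ m.
r_a = 2440 + 14640 = 17080 km = 1.7080×10⁷ m.
Semi-major axis a = (r_p + r_a)/2 = 9929.1 km = 9.929×10⁶ m.
Vis-viva: v² = μ(2/r − 1/a) = 2.203×10¹³ × (7.199×10⁻⁷ − 1.007×10⁻⁷) = 1.364×10⁷ m²/s².
v = 3693 m/s = 3.693 km/s.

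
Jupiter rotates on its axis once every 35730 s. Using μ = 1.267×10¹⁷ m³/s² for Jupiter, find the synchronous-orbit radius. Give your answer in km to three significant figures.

A synchronous orbit has period T, so by Kepler's third law a = (μT²/4π²)^(1/3).
μT²/4π² = 1.267×10¹⁷ × (3.573×10⁴)² / 39.48 = 4.097×10²⁴ m³.
a = 1.600×10⁸ m = 1.6002×10⁵ km.

r_sync ≈ 1.60×10⁵ km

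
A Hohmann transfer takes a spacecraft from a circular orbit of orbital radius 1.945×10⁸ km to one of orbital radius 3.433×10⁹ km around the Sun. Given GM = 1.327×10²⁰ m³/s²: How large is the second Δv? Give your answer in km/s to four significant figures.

Δv ≈ 4.181 km/s

r₁ = 1.945×10⁸ km = 1.945×10¹¹ m.
r₂ = 3.433×10⁹ km = 3.433×10¹² m.
Transfer ellipse a_t = (r₁ + r₂)/2 = 1.814×10¹² m.
At r₁: circular v_c1 = √(μ/r₁) = 26120 m/s; transfer-perihelion v_p = √[μ(2/r₁ − 1/a_t)] = 35940 m/s.
At r₂: circular v_c2 = √(μ/r₂) = 6217 m/s; transfer-aphelion v_a = √[μ(2/r₂ − 1/a_t)] = 2036 m/s.
Δv₂ = v_c2 − v_a = 4181 m/s.
= 4.181 km/s.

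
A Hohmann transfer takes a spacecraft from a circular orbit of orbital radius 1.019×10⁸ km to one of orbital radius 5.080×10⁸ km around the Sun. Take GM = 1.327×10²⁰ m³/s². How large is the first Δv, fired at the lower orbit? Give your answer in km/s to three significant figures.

Δv ≈ 10.5 km/s

r₁ = 1.019×10⁸ km = 1.019×10¹¹ m.
r₂ = 5.080×10⁸ km = 5.080×10¹¹ m.
Transfer ellipse a_t = (r₁ + r₂)/2 = 3.050×10¹¹ m.
At r₁: circular v_c1 = √(μ/r₁) = 36090 m/s; transfer-perihelion v_p = √[μ(2/r₁ − 1/a_t)] = 46580 m/s.
Δv₁ = v_p − v_c1 = 10490 m/s.
= 10.49 km/s.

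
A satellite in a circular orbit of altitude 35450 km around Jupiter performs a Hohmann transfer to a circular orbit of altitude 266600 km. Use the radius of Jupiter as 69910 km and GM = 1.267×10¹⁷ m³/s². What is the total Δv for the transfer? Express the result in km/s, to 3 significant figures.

r₁ = 69910 + 35450 = 105360 km = 1.0536×10⁸ m.
r₂ = 69910 + 266600 = 336510 km = 3.3651×10⁸ m.
Transfer ellipse a_t = (r₁ + r₂)/2 = 2.209×10⁸ m.
At r₁: circular v_c1 = √(μ/r₁) = 34680 m/s; transfer-perijove v_p = √[μ(2/r₁ − 1/a_t)] = 42800 m/s.
Δv₁ = v_p − v_c1 = 8120 m/s.
At r₂: circular v_c2 = √(μ/r₂) = 19400 m/s; transfer-apojove v_a = √[μ(2/r₂ − 1/a_t)] = 13400 m/s.
Δv₂ = v_c2 − v_a = 6004 m/s.
Total Δv = Δv₁ + Δv₂ = 14120 m/s = 14.12 km/s.

Δv_total ≈ 14.1 km/s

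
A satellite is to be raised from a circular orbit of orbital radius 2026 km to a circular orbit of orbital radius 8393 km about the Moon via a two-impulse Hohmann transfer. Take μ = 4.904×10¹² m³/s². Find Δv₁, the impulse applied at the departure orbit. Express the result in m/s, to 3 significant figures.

Δv ≈ 419 m/s

r₁ = 2026 km = 2.026×10⁶ m.
r₂ = 8393 km = 8.393×10⁶ m.
Transfer ellipse a_t = (r₁ + r₂)/2 = 5.210×10⁶ m.
At r₁: circular v_c1 = √(μ/r₁) = 1556 m/s; transfer-perilune v_p = √[μ(2/r₁ − 1/a_t)] = 1975 m/s.
Δv₁ = v_p − v_c1 = 419.0 m/s.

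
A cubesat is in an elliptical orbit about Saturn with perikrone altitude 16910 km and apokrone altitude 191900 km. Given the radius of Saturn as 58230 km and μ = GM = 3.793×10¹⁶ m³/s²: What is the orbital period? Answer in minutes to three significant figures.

r_p = 58230 + 16910 = 75140 km = 7.5140×10⁷ m.
r_a = 58230 + 191900 = 250130 km = 2.5013×10⁸ m.
Semi-major axis a = (r_p + r_a)/2 = (75140 + 2.5013×10⁵)/2 = 1.6264×10⁵ km = 1.626×10⁸ m.
By Kepler's third law T = 2π√(a³/μ) = 2π × 1.065×10⁴ = 6.691×10⁴ s.
= 1115 minutes.

T ≈ 1120 minutes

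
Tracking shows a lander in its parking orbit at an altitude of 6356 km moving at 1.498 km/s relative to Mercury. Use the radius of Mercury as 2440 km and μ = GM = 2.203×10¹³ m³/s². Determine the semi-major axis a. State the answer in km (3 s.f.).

a ≈ 7970 km

r = 2440 + 6356 = 8796.0 km = 8.796×10⁶ m.
Vis-viva rearranged: 1/a = 2/r − v²/μ = 2.274×10⁻⁷ − 1.019×10⁻⁷ = 1.255×10⁻⁷ m⁻¹.
a = 7.967×10⁶ m = 7967.2 km.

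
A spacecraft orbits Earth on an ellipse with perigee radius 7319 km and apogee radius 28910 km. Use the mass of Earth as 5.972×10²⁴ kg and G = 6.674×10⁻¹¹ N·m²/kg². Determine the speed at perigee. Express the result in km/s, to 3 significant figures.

μ = GM = 6.674×10⁻¹¹ × 5.972×10²⁴ = 3.986×10¹⁴ m³/s².
Semi-major axis a = (r_p + r_a)/2 = 18114 km = 1.811×10⁷ m.
Vis-viva: v² = μ(2/r − 1/a) = 3.986×10¹⁴ × (2.733×10⁻⁷ − 5.520×10⁻⁸) = 8.691×10⁷ m²/s².
v = 9323 m/s = 9.323 km/s.

v ≈ 9.32 km/s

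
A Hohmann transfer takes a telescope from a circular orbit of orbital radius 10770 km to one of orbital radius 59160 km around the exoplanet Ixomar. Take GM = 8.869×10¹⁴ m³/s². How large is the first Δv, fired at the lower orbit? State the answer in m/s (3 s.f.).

r₁ = 10770 km = 1.077×10⁷ m.
r₂ = 59160 km = 5.916×10⁷ m.
Transfer ellipse a_t = (r₁ + r₂)/2 = 3.496×10⁷ m.
At r₁: circular v_c1 = √(μ/r₁) = 9075 m/s; transfer-periapsis v_p = √[μ(2/r₁ − 1/a_t)] = 11800 m/s.
Δv₁ = v_p − v_c1 = 2729 m/s.

Δv ≈ 2730 m/s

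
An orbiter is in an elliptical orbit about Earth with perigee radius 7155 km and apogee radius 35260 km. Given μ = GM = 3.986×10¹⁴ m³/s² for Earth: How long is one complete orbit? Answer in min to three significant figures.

T ≈ 512 min

Semi-major axis a = (r_p + r_a)/2 = (7155.0 + 35260)/2 = 21208 km = 2.121×10⁷ m.
By Kepler's third law T = 2π√(a³/μ) = 2π × 4.892×10³ = 3.074×10⁴ s.
= 512.3 min.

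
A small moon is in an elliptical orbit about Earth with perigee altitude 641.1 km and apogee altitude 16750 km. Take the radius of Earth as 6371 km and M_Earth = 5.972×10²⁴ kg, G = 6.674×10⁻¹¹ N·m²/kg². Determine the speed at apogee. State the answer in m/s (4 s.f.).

μ = GM = 6.674×10⁻¹¹ × 5.972×10²⁴ = 3.986×10¹⁴ m³/s².
r_p = 6371 + 641.1 = 7012.1 km = 7.0121×10⁶ m.
r_a = 6371 + 16750 = 23121 km = 2.3121×10⁷ m.
Semi-major axis a = (r_p + r_a)/2 = 15067 km = 1.507×10⁷ m.
Vis-viva: v² = μ(2/r − 1/a) = 3.986×10¹⁴ × (8.650×10⁻⁸ − 6.637×10⁻⁸) = 8.023×10⁶ m²/s².
v = 2832 m/s.

v ≈ 2832 m/s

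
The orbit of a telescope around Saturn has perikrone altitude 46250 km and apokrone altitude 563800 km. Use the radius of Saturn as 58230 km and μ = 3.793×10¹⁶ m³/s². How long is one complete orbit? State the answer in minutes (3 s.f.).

r_p = 58230 + 46250 = 104480 km = 1.0448×10⁸ m.
r_a = 58230 + 563800 = 622030 km = 6.2203×10⁸ m.
Semi-major axis a = (r_p + r_a)/2 = (1.0448×10⁵ + 6.2203×10⁵)/2 = 3.6326×10⁵ km = 3.633×10⁸ m.
By Kepler's third law T = 2π√(a³/μ) = 2π × 3.555×10⁴ = 2.234×10⁵ s.
= 3723 minutes.

T ≈ 3720 minutes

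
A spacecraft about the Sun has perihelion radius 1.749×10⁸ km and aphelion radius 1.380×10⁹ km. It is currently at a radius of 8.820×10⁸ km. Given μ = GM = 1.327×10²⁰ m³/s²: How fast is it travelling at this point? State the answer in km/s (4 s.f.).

v ≈ 11.41 km/s

Semi-major axis a = (r_p + r_a)/2 = 7.7745×10⁸ km = 7.774×10¹¹ m.
Vis-viva: v² = μ(2/r − 1/a) = 1.327×10²⁰ × (2.268×10⁻¹² − 1.286×10⁻¹²) = 1.302×10⁸ m²/s².
v = 11410 m/s = 11.41 km/s.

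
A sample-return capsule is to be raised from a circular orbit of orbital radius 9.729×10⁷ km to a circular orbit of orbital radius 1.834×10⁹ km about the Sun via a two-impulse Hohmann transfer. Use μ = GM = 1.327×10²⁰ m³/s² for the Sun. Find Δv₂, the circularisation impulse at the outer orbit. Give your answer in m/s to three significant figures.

Δv ≈ 5810 m/s

r₁ = 9.729×10⁷ km = 9.729×10¹⁰ m.
r₂ = 1.834×10⁹ km = 1.834×10¹² m.
Transfer ellipse a_t = (r₁ + r₂)/2 = 9.656×10¹¹ m.
At r₁: circular v_c1 = √(μ/r₁) = 36930 m/s; transfer-perihelion v_p = √[μ(2/r₁ − 1/a_t)] = 50900 m/s.
At r₂: circular v_c2 = √(μ/r₂) = 8506 m/s; transfer-aphelion v_a = √[μ(2/r₂ − 1/a_t)] = 2700 m/s.
Δv₂ = v_c2 − v_a = 5806 m/s.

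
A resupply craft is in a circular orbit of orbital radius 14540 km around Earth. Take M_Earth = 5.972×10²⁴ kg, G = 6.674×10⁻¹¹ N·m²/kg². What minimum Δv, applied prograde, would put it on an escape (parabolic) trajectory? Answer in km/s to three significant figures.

μ = GM = 6.674×10⁻¹¹ × 5.972×10²⁴ = 3.986×10¹⁴ m³/s².
r = 14540 km = 1.454×10⁷ m.
Circular speed v_c = √(μ/r) = 5236 m/s.
Escape speed v_esc = √(2μ/r) = √2 × v_c = 7404 m/s.
Δv = v_esc − v_c = 2169 m/s = 2.169 km/s.

Δv ≈ 2.17 km/s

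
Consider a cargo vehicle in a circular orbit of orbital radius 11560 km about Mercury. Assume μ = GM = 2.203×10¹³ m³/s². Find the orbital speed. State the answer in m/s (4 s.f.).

r = 11560 km = 1.156×10⁷ m.
For a circular orbit v = √(μ/r) = √(2.203×10¹³ / 1.156×10⁷) = √(1.906×10⁶) = 1380 m/s.

v ≈ 1380 m/s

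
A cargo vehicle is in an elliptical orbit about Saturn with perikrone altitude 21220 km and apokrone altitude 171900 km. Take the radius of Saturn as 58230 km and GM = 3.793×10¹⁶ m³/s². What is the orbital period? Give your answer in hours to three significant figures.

r_p = 58230 + 21220 = 79450 km = 7.9450×10⁷ m.
r_a = 58230 + 171900 = 230130 km = 2.3013×10⁸ m.
Semi-major axis a = (r_p + r_a)/2 = (79450 + 2.3013×10⁵)/2 = 1.5479×10⁵ km = 1.548×10⁸ m.
By Kepler's third law T = 2π√(a³/μ) = 2π × 9.888×10³ = 6.213×10⁴ s.
= 17.26 hours.

T ≈ 17.3 hours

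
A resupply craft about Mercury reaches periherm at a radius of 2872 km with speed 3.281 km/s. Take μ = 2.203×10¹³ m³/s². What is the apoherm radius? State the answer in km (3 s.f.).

r_p = 2.872×10⁶ m.
Specific energy ε = v²/2 − μ/r = -2.288×10⁶ J/kg, so a = −μ/(2ε) = 4.814×10⁶ m.
The apsides satisfy r_p + r_a = 2a, so the apoherm radius is 2a − r_p = 6.756×10⁶ m = 6755.9 km.

apoherm radius ≈ 6760 km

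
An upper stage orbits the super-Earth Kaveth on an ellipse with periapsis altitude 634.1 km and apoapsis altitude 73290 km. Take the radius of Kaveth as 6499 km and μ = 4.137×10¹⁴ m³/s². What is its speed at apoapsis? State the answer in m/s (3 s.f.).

r_p = 6499 + 634.1 = 7133.1 km = 7.1331×10⁶ m.
r_a = 6499 + 73290 = 79789 km = 7.9789×10⁷ m.
Semi-major axis a = (r_p + r_a)/2 = 43461 km = 4.346×10⁷ m.
Vis-viva: v² = μ(2/r − 1/a) = 4.137×10¹⁴ × (2.507×10⁻⁸ − 2.301×10⁻⁸) = 8.510×10⁵ m²/s².
v = 922.5 m/s.

v ≈ 922 m/s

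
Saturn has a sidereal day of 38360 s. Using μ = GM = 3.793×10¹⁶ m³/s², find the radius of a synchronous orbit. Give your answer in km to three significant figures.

A synchronous orbit has period T, so by Kepler's third law a = (μT²/4π²)^(1/3).
μT²/4π² = 3.793×10¹⁶ × (3.836×10⁴)² / 39.48 = 1.414×10²⁴ m³.
a = 1.122×10⁸ m = 1.1223×10⁵ km.

r_sync ≈ 1.12×10⁵ km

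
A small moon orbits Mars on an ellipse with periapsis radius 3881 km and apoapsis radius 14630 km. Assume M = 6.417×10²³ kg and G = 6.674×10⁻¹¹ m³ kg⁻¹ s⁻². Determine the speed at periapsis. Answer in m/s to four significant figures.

μ = GM = 6.674×10⁻¹¹ × 6.417×10²³ = 4.283×10¹³ m³/s².
Semi-major axis a = (r_p + r_a)/2 = 9255.5 km = 9.256×10⁶ m.
Vis-viva: v² = μ(2/r − 1/a) = 4.283×10¹³ × (5.153×10⁻⁷ − 1.080×10⁻⁷) = 1.744×10⁷ m²/s².
v = 4176 m/s.

v ≈ 4176 m/s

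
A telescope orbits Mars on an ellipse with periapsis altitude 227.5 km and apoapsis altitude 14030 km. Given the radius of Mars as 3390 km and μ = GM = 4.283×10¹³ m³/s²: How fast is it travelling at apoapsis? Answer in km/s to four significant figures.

r_p = 3390 + 227.5 = 3617.5 km = 3.6175×10⁶ m.
r_a = 3390 + 14030 = 17420 km = 1.7420×10⁷ m.
Semi-major axis a = (r_p + r_a)/2 = 10519 km = 1.052×10⁷ m.
Vis-viva: v² = μ(2/r − 1/a) = 4.283×10¹³ × (1.148×10⁻⁷ − 9.507×10⁻⁸) = 8.456×10⁵ m²/s².
v = 919.5 m/s = 0.9195 km/s.

v ≈ 0.9195 km/s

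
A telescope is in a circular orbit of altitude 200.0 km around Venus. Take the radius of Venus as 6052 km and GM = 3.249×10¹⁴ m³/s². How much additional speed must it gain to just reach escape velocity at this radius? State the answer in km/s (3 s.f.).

r = 6052 + 200.0 = 6252.0 km = 6.2520×10⁶ m.
Circular speed v_c = √(μ/r) = 7209 m/s.
Escape speed v_esc = √(2μ/r) = √2 × v_c = 10190 m/s.
Δv = v_esc − v_c = 2986 m/s = 2.986 km/s.

Δv ≈ 2.99 km/s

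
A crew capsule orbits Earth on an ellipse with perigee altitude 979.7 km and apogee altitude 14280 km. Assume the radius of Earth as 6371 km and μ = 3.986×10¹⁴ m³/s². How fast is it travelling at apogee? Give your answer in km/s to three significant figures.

r_p = 6371 + 979.7 = 7350.7 km = 7.3507×10⁶ m.
r_a = 6371 + 14280 = 20651 km = 2.0651×10⁷ m.
Semi-major axis a = (r_p + r_a)/2 = 14001 km = 1.400×10⁷ m.
Vis-viva: v² = μ(2/r − 1/a) = 3.986×10¹⁴ × (9.685×10⁻⁸ − 7.142×10⁻⁸) = 1.013×10⁷ m²/s².
v = 3183 m/s = 3.183 km/s.

v ≈ 3.18 km/s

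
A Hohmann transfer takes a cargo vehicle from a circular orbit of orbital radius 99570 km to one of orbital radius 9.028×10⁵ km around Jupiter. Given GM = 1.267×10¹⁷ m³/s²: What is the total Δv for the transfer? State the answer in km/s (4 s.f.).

Δv_total ≈ 18.77 km/s

r₁ = 99570 km = 9.957×10⁷ m.
r₂ = 9.028×10⁵ km = 9.028×10⁸ m.
Transfer ellipse a_t = (r₁ + r₂)/2 = 5.012×10⁸ m.
At r₁: circular v_c1 = √(μ/r₁) = 35670 m/s; transfer-perijove v_p = √[μ(2/r₁ − 1/a_t)] = 47880 m/s.
Δv₁ = v_p − v_c1 = 12200 m/s.
At r₂: circular v_c2 = √(μ/r₂) = 11850 m/s; transfer-apojove v_a = √[μ(2/r₂ − 1/a_t)] = 5280 m/s.
Δv₂ = v_c2 − v_a = 6566 m/s.
Total Δv = Δv₁ + Δv₂ = 18770 m/s = 18.77 km/s.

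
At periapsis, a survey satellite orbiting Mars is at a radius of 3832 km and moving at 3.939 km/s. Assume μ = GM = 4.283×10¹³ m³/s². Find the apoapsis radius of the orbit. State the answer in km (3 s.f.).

apoapsis radius ≈ 8690 km

r_p = 3.832×10⁶ m.
Specific energy ε = v²/2 − μ/r = -3.419×10⁶ J/kg, so a = −μ/(2ε) = 6.263×10⁶ m.
The apsides satisfy r_p + r_a = 2a, so the apoapsis radius is 2a − r_p = 8.695×10⁶ m = 8694.8 km.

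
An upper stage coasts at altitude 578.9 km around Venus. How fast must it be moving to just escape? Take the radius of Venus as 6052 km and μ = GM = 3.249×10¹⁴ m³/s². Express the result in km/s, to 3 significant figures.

r = 6052 + 578.9 = 6630.9 km = 6.6309×10⁶ m.
Escape speed v_esc = √(2μ/r) = √(2 × 3.249×10¹⁴ / 6.631×10⁶) = √(9.800×10⁷) = 9899 m/s.
= 9.899 km/s.

v_esc ≈ 9.90 km/s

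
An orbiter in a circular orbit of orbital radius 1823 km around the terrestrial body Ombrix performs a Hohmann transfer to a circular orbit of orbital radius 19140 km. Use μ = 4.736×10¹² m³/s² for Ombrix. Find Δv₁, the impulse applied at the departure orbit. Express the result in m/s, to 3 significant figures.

r₁ = 1823 km = 1.823×10⁶ m.
r₂ = 19140 km = 1.914×10⁷ m.
Transfer ellipse a_t = (r₁ + r₂)/2 = 1.048×10⁷ m.
At r₁: circular v_c1 = √(μ/r₁) = 1612 m/s; transfer-periapsis v_p = √[μ(2/r₁ − 1/a_t)] = 2178 m/s.
Δv₁ = v_p − v_c1 = 566.3 m/s.

Δv ≈ 566 m/s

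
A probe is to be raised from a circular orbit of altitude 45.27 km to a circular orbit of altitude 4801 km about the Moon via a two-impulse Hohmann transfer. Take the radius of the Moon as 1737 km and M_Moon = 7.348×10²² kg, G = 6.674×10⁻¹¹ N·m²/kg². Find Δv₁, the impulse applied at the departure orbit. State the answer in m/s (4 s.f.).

Δv ≈ 420.7 m/s

μ = GM = 6.674×10⁻¹¹ × 7.348×10²² = 4.904×10¹² m³/s².
r₁ = 1737 + 45.27 = 1782.3 km = 1.7823×10⁶ m.
r₂ = 1737 + 4801 = 6538.0 km = 6.5380×10⁶ m.
Transfer ellipse a_t = (r₁ + r₂)/2 = 4.160×10⁶ m.
At r₁: circular v_c1 = √(μ/r₁) = 1659 m/s; transfer-perilune v_p = √[μ(2/r₁ − 1/a_t)] = 2080 m/s.
Δv₁ = v_p − v_c1 = 420.7 m/s.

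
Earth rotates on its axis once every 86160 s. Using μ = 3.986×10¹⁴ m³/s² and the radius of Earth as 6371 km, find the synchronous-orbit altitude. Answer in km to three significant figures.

A synchronous orbit has period T, so by Kepler's third law a = (μT²/4π²)^(1/3).
μT²/4π² = 3.986×10¹⁴ × (8.616×10⁴)² / 39.48 = 7.495×10²² m³.
a = 4.216×10⁷ m = 42163 km.
Altitude h = a − R = 42163 − 6371 = 35792 km.

h_sync ≈ 35800 km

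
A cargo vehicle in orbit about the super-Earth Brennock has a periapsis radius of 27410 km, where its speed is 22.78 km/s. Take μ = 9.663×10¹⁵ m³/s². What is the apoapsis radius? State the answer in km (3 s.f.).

r_p = 2.741×10⁷ m.
Specific energy ε = v²/2 − μ/r = -9.307×10⁷ J/kg, so a = −μ/(2ε) = 5.191×10⁷ m.
The apsides satisfy r_p + r_a = 2a, so the apoapsis radius is 2a − r_p = 7.641×10⁷ m = 76414 km.

apoapsis radius ≈ 76400 km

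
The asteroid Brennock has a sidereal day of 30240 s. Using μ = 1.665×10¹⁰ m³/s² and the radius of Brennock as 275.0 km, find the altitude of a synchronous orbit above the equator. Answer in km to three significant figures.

A synchronous orbit has period T, so by Kepler's third law a = (μT²/4π²)^(1/3).
μT²/4π² = 1.665×10¹⁰ × (3.024×10⁴)² / 39.48 = 3.857×10¹⁷ m³.
a = 7.279×10⁵ m = 727.90 km.
Altitude h = a − R = 727.90 − 275.0 = 452.90 km.

h_sync ≈ 453 km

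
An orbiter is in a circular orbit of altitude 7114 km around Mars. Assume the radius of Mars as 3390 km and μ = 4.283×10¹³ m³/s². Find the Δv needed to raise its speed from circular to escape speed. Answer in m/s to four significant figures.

Δv ≈ 836.4 m/s

r = 3390 + 7114 = 10504 km = 1.0504×10⁷ m.
Circular speed v_c = √(μ/r) = 2019 m/s.
Escape speed v_esc = √(2μ/r) = √2 × v_c = 2856 m/s.
Δv = v_esc − v_c = 836.4 m/s.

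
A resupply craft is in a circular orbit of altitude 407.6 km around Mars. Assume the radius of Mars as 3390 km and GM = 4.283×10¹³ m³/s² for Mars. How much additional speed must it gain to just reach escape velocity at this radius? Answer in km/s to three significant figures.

Δv ≈ 1.39 km/s

r = 3390 + 407.6 = 3797.6 km = 3.7976×10⁶ m.
Circular speed v_c = √(μ/r) = 3358 m/s.
Escape speed v_esc = √(2μ/r) = √2 × v_c = 4749 m/s.
Δv = v_esc − v_c = 1391 m/s = 1.391 km/s.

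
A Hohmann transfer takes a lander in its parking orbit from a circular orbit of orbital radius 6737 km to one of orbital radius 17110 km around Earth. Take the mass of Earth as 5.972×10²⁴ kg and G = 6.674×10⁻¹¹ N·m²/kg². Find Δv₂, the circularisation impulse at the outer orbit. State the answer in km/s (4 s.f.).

μ = GM = 6.674×10⁻¹¹ × 5.972×10²⁴ = 3.986×10¹⁴ m³/s².
r₁ = 6737 km = 6.737×10⁶ m.
r₂ = 17110 km = 1.711×10⁷ m.
Transfer ellipse a_t = (r₁ + r₂)/2 = 1.192×10⁷ m.
At r₁: circular v_c1 = √(μ/r₁) = 7692 m/s; transfer-perigee v_p = √[μ(2/r₁ − 1/a_t)] = 9214 m/s.
At r₂: circular v_c2 = √(μ/r₂) = 4826 m/s; transfer-apogee v_a = √[μ(2/r₂ − 1/a_t)] = 3628 m/s.
Δv₂ = v_c2 − v_a = 1199 m/s.
= 1.199 km/s.

Δv ≈ 1.199 km/s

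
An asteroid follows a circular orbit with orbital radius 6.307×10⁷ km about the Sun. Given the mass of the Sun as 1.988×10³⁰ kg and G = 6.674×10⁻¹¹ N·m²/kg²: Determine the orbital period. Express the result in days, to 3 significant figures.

T ≈ 100 days

μ = GM = 6.674×10⁻¹¹ × 1.988×10³⁰ = 1.327×10²⁰ m³/s².
r = 6.307×10⁷ km = 6.307×10¹⁰ m.
Kepler's third law: T = 2π√(r³/μ) = 2π√((6.307×10¹⁰)³ / 1.327×10²⁰).
r³/μ = 1.891×10¹² s², so T = 2π × 1.375×10⁶ = 8.640×10⁶ s.
Converting: 8.640×10⁶ s ÷ 86400 = 100.0 days.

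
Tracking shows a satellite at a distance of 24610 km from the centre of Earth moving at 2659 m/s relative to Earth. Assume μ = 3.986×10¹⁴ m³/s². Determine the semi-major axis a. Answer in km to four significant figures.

r = 2.461×10⁷ m.
Specific orbital energy ε = v²/2 − μ/r = (2659)²/2 − 3.986×10¹⁴/2.461×10⁷ = -1.266×10⁷ J/kg.
Since ε = −μ/(2a), a = −μ/(2ε) = 1.574×10⁷ m = 15741 km.

a ≈ 15740 km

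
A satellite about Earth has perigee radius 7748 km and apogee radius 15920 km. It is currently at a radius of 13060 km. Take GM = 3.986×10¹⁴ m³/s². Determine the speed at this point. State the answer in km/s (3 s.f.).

v ≈ 5.23 km/s

Semi-major axis a = (r_p + r_a)/2 = 11834 km = 1.183×10⁷ m.
Vis-viva: v² = μ(2/r − 1/a) = 3.986×10¹⁴ × (1.531×10⁻⁷ − 8.450×10⁻⁸) = 2.736×10⁷ m²/s².
v = 5231 m/s = 5.231 km/s.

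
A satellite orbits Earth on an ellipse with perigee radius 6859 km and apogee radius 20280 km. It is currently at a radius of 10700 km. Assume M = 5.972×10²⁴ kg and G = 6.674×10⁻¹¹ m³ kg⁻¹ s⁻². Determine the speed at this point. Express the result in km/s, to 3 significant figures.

μ = GM = 6.674×10⁻¹¹ × 5.972×10²⁴ = 3.986×10¹⁴ m³/s².
Semi-major axis a = (r_p + r_a)/2 = 13570 km = 1.357×10⁷ m.
Vis-viva: v² = μ(2/r − 1/a) = 3.986×10¹⁴ × (1.869×10⁻⁷ − 7.369×10⁻⁸) = 4.513×10⁷ m²/s².
v = 6718 m/s = 6.718 km/s.

v ≈ 6.72 km/s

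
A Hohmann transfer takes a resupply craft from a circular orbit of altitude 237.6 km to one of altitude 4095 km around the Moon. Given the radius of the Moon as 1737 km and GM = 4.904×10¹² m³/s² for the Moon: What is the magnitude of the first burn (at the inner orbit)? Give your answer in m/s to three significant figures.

r₁ = 1737 + 237.6 = 1974.6 km = 1.9746×10⁶ m.
r₂ = 1737 + 4095 = 5832.0 km = 5.8320×10⁶ m.
Transfer ellipse a_t = (r₁ + r₂)/2 = 3.903×10⁶ m.
At r₁: circular v_c1 = √(μ/r₁) = 1576 m/s; transfer-perilune v_p = √[μ(2/r₁ − 1/a_t)] = 1926 m/s.
Δv₁ = v_p − v_c1 = 350.4 m/s.

Δv ≈ 350 m/s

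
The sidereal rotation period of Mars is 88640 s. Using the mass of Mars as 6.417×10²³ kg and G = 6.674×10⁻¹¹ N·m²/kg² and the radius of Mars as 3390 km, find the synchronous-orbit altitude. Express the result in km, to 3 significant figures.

h_sync ≈ 17000 km

μ = GM = 6.674×10⁻¹¹ × 6.417×10²³ = 4.283×10¹³ m³/s².
A synchronous orbit has period T, so by Kepler's third law a = (μT²/4π²)^(1/3).
μT²/4π² = 4.283×10¹³ × (8.864×10⁴)² / 39.48 = 8.524×10²¹ m³.
a = 2.043×10⁷ m = 20427 km.
Altitude h = a − R = 20427 − 3390 = 17037 km.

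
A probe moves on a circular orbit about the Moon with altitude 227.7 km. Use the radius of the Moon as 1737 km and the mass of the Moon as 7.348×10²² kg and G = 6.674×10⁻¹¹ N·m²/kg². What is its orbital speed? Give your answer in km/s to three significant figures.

μ = GM = 6.674×10⁻¹¹ × 7.348×10²² = 4.904×10¹² m³/s².
r = 1737 + 227.7 = 1964.7 km = 1.9647×10⁶ m.
For a circular orbit v = √(μ/r) = √(4.904×10¹² / 1.965×10⁶) = √(2.496×10⁶) = 1580 m/s.
That is 1.580 km/s.

v ≈ 1.58 km/s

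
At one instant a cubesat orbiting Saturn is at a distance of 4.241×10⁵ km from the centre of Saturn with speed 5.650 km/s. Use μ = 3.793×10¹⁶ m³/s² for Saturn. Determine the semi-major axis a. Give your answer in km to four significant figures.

a ≈ 2.581×10⁵ km

r = 4.241×10⁸ m.
Vis-viva rearranged: 1/a = 2/r − v²/μ = 4.716×10⁻⁹ − 8.416×10⁻¹⁰ = 3.874×10⁻⁹ m⁻¹.
a = 2.581×10⁸ m = 2.5811×10⁵ km.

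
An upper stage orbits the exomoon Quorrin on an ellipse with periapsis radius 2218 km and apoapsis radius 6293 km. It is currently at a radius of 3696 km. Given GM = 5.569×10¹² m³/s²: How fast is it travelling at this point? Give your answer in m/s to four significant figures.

Semi-major axis a = (r_p + r_a)/2 = 4255.5 km = 4.256×10⁶ m.
Vis-viva: v² = μ(2/r − 1/a) = 5.569×10¹² × (5.411×10⁻⁷ − 2.350×10⁻⁷) = 1.705×10⁶ m²/s².
v = 1306 m/s.

v ≈ 1306 m/s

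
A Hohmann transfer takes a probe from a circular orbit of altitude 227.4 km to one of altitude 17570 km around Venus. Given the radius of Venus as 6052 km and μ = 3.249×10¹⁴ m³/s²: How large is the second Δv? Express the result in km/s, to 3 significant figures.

Δv ≈ 1.31 km/s

r₁ = 6052 + 227.4 = 6279.4 km = 6.2794×10⁶ m.
r₂ = 6052 + 17570 = 23622 km = 2.3622×10⁷ m.
Transfer ellipse a_t = (r₁ + r₂)/2 = 1.495×10⁷ m.
At r₁: circular v_c1 = √(μ/r₁) = 7193 m/s; transfer-periapsis v_p = √[μ(2/r₁ − 1/a_t)] = 9042 m/s.
At r₂: circular v_c2 = √(μ/r₂) = 3709 m/s; transfer-apoapsis v_a = √[μ(2/r₂ − 1/a_t)] = 2404 m/s.
Δv₂ = v_c2 − v_a = 1305 m/s.
= 1.305 km/s.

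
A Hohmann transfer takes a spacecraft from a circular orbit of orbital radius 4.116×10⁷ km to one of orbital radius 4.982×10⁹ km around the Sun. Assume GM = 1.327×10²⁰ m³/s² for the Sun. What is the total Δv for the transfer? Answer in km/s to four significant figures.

Δv_total ≈ 27.69 km/s

r₁ = 4.116×10⁷ km = 4.116×10¹⁰ m.
r₂ = 4.982×10⁹ km = 4.982×10¹² m.
Transfer ellipse a_t = (r₁ + r₂)/2 = 2.512×10¹² m.
At r₁: circular v_c1 = √(μ/r₁) = 56780 m/s; transfer-perihelion v_p = √[μ(2/r₁ − 1/a_t)] = 79970 m/s.
Δv₁ = v_p − v_c1 = 23190 m/s.
At r₂: circular v_c2 = √(μ/r₂) = 5161 m/s; transfer-aphelion v_a = √[μ(2/r₂ − 1/a_t)] = 660.7 m/s.
Δv₂ = v_c2 − v_a = 4500 m/s.
Total Δv = Δv₁ + Δv₂ = 27690 m/s = 27.69 km/s.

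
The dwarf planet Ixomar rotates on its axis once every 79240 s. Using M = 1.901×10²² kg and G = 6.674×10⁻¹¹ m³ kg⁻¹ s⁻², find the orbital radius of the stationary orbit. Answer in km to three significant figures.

μ = GM = 6.674×10⁻¹¹ × 1.901×10²² = 1.269×10¹² m³/s².
A synchronous orbit has period T, so by Kepler's third law a = (μT²/4π²)^(1/3).
μT²/4π² = 1.269×10¹² × (7.924×10⁴)² / 39.48 = 2.018×10²⁰ m³.
a = 5.865×10⁶ m = 5865.4 km.

r_sync ≈ 5870 km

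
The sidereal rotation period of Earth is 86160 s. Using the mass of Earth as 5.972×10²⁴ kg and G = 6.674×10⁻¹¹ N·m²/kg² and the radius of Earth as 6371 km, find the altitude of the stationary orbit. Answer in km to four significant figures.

h_sync ≈ 35790 km

μ = GM = 6.674×10⁻¹¹ × 5.972×10²⁴ = 3.986×10¹⁴ m³/s².
A synchronous orbit has period T, so by Kepler's third law a = (μT²/4π²)^(1/3).
μT²/4π² = 3.986×10¹⁴ × (8.616×10⁴)² / 39.48 = 7.495×10²² m³.
a = 4.216×10⁷ m = 42162 km.
Altitude h = a − R = 42162 − 6371 = 35791 km.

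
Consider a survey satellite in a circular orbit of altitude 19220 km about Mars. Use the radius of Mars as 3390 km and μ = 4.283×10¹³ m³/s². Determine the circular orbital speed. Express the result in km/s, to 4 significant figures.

v ≈ 1.376 km/s

r = 3390 + 19220 = 22610 km = 2.2610×10⁷ m.
For a circular orbit v = √(μ/r) = √(4.283×10¹³ / 2.261×10⁷) = √(1.894×10⁶) = 1376 m/s.
That is 1.376 km/s.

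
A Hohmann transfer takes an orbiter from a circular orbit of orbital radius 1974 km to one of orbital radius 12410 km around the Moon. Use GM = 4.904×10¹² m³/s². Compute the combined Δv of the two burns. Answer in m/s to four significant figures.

Δv_total ≈ 793.6 m/s

r₁ = 1974 km = 1.974×10⁶ m.
r₂ = 12410 km = 1.241×10⁷ m.
Transfer ellipse a_t = (r₁ + r₂)/2 = 7.192×10⁶ m.
At r₁: circular v_c1 = √(μ/r₁) = 1576 m/s; transfer-perilune v_p = √[μ(2/r₁ − 1/a_t)] = 2070 m/s.
Δv₁ = v_p − v_c1 = 494.3 m/s.
At r₂: circular v_c2 = √(μ/r₂) = 628.6 m/s; transfer-apolune v_a = √[μ(2/r₂ − 1/a_t)] = 329.3 m/s.
Δv₂ = v_c2 − v_a = 299.3 m/s.
Total Δv = Δv₁ + Δv₂ = 793.6 m/s.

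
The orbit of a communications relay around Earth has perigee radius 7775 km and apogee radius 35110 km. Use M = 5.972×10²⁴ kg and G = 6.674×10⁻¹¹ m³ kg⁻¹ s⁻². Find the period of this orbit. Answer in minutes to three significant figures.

T ≈ 521 minutes

μ = GM = 6.674×10⁻¹¹ × 5.972×10²⁴ = 3.986×10¹⁴ m³/s².
Semi-major axis a = (r_p + r_a)/2 = (7775.0 + 35110)/2 = 21442 km = 2.144×10⁷ m.
By Kepler's third law T = 2π√(a³/μ) = 2π × 4.973×10³ = 3.125×10⁴ s.
= 520.8 minutes.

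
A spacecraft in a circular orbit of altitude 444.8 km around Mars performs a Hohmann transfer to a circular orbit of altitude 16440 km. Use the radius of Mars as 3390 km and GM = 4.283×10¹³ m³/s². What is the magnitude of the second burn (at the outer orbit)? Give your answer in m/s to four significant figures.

r₁ = 3390 + 444.8 = 3834.8 km = 3.8348×10⁶ m.
r₂ = 3390 + 16440 = 19830 km = 1.9830×10⁷ m.
Transfer ellipse a_t = (r₁ + r₂)/2 = 1.183×10⁷ m.
At r₁: circular v_c1 = √(μ/r₁) = 3342 m/s; transfer-periapsis v_p = √[μ(2/r₁ − 1/a_t)] = 4326 m/s.
At r₂: circular v_c2 = √(μ/r₂) = 1470 m/s; transfer-apoapsis v_a = √[μ(2/r₂ − 1/a_t)] = 836.7 m/s.
Δv₂ = v_c2 − v_a = 633.0 m/s.

Δv ≈ 633.0 m/s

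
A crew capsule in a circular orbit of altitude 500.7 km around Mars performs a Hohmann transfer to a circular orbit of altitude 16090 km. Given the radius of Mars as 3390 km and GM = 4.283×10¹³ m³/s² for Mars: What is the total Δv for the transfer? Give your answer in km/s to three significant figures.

Δv_total ≈ 1.59 km/s

r₁ = 3390 + 500.7 = 3890.7 km = 3.8907×10⁶ m.
r₂ = 3390 + 16090 = 19480 km = 1.9480×10⁷ m.
Transfer ellipse a_t = (r₁ + r₂)/2 = 1.169×10⁷ m.
At r₁: circular v_c1 = √(μ/r₁) = 3318 m/s; transfer-periapsis v_p = √[μ(2/r₁ − 1/a_t)] = 4284 m/s.
Δv₁ = v_p − v_c1 = 966.0 m/s.
At r₂: circular v_c2 = √(μ/r₂) = 1483 m/s; transfer-apoapsis v_a = √[μ(2/r₂ − 1/a_t)] = 855.6 m/s.
Δv₂ = v_c2 − v_a = 627.2 m/s.
Total Δv = Δv₁ + Δv₂ = 1593 m/s = 1.593 km/s.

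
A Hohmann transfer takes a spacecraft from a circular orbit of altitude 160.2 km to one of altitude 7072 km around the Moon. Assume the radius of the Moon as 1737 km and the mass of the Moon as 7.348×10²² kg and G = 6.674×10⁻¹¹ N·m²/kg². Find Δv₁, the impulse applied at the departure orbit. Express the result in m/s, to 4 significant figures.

Δv ≈ 454.7 m/s

μ = GM = 6.674×10⁻¹¹ × 7.348×10²² = 4.904×10¹² m³/s².
r₁ = 1737 + 160.2 = 1897.2 km = 1.8972×10⁶ m.
r₂ = 1737 + 7072 = 8809.0 km = 8.8090×10⁶ m.
Transfer ellipse a_t = (r₁ + r₂)/2 = 5.353×10⁶ m.
At r₁: circular v_c1 = √(μ/r₁) = 1608 m/s; transfer-perilune v_p = √[μ(2/r₁ − 1/a_t)] = 2062 m/s.
Δv₁ = v_p − v_c1 = 454.7 m/s.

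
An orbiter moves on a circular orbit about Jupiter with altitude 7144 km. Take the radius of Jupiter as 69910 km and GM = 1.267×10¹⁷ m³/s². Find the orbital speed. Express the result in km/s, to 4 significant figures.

r = 69910 + 7144 = 77054 km = 7.7054×10⁷ m.
For a circular orbit v = √(μ/r) = √(1.267×10¹⁷ / 7.705×10⁷) = √(1.644×10⁹) = 40550 m/s.
That is 40.55 km/s.

v ≈ 40.55 km/s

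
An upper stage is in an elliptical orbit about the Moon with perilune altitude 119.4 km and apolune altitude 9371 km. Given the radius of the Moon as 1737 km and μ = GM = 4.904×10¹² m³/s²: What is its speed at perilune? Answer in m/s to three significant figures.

v ≈ 2130 m/s

r_p = 1737 + 119.4 = 1856.4 km = 1.8564×10⁶ m.
r_a = 1737 + 9371 = 11108 km = 1.1108×10⁷ m.
Semi-major axis a = (r_p + r_a)/2 = 6482.2 km = 6.482×10⁶ m.
Vis-viva: v² = μ(2/r − 1/a) = 4.904×10¹² × (1.077×10⁻⁶ − 1.543×10⁻⁷) = 4.527×10⁶ m²/s².
v = 2128 m/s.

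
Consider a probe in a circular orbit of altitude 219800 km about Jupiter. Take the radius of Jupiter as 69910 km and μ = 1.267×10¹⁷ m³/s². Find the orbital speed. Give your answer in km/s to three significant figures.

v ≈ 20.9 km/s

r = 69910 + 219800 = 289710 km = 2.8971×10⁸ m.
For a circular orbit v = √(μ/r) = √(1.267×10¹⁷ / 2.897×10⁸) = √(4.373×10⁸) = 20910 m/s.
That is 20.91 km/s.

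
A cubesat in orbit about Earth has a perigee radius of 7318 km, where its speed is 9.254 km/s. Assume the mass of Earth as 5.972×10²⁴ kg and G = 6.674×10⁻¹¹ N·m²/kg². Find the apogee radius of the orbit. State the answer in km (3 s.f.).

μ = GM = 6.674×10⁻¹¹ × 5.972×10²⁴ = 3.986×10¹⁴ m³/s².
r_p = 7.318×10⁶ m.
Specific energy ε = v²/2 − μ/r = -1.165×10⁷ J/kg, so a = −μ/(2ε) = 1.711×10⁷ m.
The apsides satisfy r_p + r_a = 2a, so the apogee radius is 2a − r_p = 2.691×10⁷ m = 26905 km.

apogee radius ≈ 26900 km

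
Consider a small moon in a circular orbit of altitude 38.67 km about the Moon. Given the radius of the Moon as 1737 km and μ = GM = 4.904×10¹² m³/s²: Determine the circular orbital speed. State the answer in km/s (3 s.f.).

r = 1737 + 38.67 = 1775.7 km = 1.7757×10⁶ m.
For a circular orbit v = √(μ/r) = √(4.904×10¹² / 1.776×10⁶) = √(2.762×10⁶) = 1662 m/s.
That is 1.662 km/s.

v ≈ 1.66 km/s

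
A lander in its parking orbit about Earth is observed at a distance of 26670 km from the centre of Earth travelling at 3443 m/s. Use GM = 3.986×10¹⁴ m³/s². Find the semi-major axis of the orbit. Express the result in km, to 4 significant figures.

a ≈ 22100 km

r = 2.667×10⁷ m.
Specific orbital energy ε = v²/2 − μ/r = (3443)²/2 − 3.986×10¹⁴/2.667×10⁷ = -9.019×10⁶ J/kg.
Since ε = −μ/(2a), a = −μ/(2ε) = 2.210×10⁷ m = 22099 km.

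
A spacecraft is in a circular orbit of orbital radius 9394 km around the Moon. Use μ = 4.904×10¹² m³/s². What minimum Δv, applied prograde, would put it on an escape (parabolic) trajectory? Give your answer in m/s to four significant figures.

r = 9394 km = 9.394×10⁶ m.
Circular speed v_c = √(μ/r) = 722.5 m/s.
Escape speed v_esc = √(2μ/r) = √2 × v_c = 1022 m/s.
Δv = v_esc − v_c = 299.3 m/s.

Δv ≈ 299.3 m/s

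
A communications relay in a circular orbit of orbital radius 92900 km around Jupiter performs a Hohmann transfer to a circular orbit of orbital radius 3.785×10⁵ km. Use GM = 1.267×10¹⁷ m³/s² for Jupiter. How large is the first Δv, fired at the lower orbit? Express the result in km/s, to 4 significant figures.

Δv ≈ 9.869 km/s

r₁ = 92900 km = 9.290×10⁷ m.
r₂ = 3.785×10⁵ km = 3.785×10⁸ m.
Transfer ellipse a_t = (r₁ + r₂)/2 = 2.357×10⁸ m.
At r₁: circular v_c1 = √(μ/r₁) = 36930 m/s; transfer-perijove v_p = √[μ(2/r₁ − 1/a_t)] = 46800 m/s.
Δv₁ = v_p − v_c1 = 9869 m/s.
= 9.869 km/s.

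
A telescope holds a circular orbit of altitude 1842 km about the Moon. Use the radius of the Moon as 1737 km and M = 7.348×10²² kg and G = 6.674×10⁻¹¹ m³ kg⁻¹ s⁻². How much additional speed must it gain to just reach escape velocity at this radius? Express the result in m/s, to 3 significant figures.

Δv ≈ 485 m/s

μ = GM = 6.674×10⁻¹¹ × 7.348×10²² = 4.904×10¹² m³/s².
r = 1737 + 1842 = 3579.0 km = 3.5790×10⁶ m.
Circular speed v_c = √(μ/r) = 1171 m/s.
Escape speed v_esc = √(2μ/r) = √2 × v_c = 1655 m/s.
Δv = v_esc − v_c = 484.9 m/s.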